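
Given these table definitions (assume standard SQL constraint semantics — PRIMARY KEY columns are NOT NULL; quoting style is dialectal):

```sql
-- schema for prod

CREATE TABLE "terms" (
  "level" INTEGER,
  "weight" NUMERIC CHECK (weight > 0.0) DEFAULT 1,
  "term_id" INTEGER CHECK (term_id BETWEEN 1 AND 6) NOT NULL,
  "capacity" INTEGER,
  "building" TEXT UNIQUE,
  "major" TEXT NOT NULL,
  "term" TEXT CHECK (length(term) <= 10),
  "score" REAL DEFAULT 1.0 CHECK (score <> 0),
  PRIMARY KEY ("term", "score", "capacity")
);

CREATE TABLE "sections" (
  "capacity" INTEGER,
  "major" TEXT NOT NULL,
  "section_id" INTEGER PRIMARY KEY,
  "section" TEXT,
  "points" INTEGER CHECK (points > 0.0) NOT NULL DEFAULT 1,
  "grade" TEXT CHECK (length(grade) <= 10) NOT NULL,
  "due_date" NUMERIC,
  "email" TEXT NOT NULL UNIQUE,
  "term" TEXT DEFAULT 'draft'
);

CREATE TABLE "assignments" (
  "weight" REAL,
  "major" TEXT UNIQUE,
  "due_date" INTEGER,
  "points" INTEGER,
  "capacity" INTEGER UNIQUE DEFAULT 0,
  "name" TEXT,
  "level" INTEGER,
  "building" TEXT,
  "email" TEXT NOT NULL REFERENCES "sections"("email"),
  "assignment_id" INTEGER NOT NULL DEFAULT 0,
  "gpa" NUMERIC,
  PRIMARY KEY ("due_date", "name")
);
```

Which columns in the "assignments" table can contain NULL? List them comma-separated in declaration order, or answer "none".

weight, major, points, capacity, level, building, gpa

- weight: no NOT NULL constraint applies → nullable.
- major: UNIQUE does not imply NOT NULL → nullable.
- due_date: part of the PRIMARY KEY, which implies NOT NULL → not nullable.
- points: no NOT NULL constraint applies → nullable.
- capacity: UNIQUE does not imply NOT NULL → nullable.
- name: part of the PRIMARY KEY, which implies NOT NULL → not nullable.
- level: no NOT NULL constraint applies → nullable.
- building: no NOT NULL constraint applies → nullable.
- email: declared NOT NULL → not nullable.
- assignment_id: declared NOT NULL → not nullable.
- gpa: no NOT NULL constraint applies → nullable.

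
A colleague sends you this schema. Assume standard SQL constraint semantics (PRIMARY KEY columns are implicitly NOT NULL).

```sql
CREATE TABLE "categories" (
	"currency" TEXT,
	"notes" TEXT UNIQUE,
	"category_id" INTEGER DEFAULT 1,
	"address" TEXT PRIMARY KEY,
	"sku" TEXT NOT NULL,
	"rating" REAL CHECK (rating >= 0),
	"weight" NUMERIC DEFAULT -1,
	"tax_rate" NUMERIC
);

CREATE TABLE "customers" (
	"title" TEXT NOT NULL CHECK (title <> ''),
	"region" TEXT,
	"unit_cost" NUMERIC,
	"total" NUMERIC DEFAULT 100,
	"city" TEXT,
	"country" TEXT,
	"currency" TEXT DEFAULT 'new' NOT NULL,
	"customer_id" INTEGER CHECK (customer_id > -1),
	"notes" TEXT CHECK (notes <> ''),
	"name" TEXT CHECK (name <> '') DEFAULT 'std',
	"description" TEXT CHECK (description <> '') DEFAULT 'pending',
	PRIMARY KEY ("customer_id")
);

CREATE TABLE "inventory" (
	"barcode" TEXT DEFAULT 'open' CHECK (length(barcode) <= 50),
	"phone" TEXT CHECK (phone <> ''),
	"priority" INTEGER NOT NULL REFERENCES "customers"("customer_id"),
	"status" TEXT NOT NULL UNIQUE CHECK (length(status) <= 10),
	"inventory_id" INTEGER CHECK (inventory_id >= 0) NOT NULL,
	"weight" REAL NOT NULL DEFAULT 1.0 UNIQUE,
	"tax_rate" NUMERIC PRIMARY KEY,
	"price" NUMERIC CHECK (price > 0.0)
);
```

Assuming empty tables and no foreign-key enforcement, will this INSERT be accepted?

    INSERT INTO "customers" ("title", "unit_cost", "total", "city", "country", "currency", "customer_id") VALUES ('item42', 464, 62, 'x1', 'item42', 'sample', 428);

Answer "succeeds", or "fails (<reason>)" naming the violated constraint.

succeeds

NOT NULL columns: currency is supplied; customer_id is supplied; title is supplied.
CHECK constraints: 'item42' satisfies (title <> ''); 428 satisfies (customer_id > -1).
No constraint is violated.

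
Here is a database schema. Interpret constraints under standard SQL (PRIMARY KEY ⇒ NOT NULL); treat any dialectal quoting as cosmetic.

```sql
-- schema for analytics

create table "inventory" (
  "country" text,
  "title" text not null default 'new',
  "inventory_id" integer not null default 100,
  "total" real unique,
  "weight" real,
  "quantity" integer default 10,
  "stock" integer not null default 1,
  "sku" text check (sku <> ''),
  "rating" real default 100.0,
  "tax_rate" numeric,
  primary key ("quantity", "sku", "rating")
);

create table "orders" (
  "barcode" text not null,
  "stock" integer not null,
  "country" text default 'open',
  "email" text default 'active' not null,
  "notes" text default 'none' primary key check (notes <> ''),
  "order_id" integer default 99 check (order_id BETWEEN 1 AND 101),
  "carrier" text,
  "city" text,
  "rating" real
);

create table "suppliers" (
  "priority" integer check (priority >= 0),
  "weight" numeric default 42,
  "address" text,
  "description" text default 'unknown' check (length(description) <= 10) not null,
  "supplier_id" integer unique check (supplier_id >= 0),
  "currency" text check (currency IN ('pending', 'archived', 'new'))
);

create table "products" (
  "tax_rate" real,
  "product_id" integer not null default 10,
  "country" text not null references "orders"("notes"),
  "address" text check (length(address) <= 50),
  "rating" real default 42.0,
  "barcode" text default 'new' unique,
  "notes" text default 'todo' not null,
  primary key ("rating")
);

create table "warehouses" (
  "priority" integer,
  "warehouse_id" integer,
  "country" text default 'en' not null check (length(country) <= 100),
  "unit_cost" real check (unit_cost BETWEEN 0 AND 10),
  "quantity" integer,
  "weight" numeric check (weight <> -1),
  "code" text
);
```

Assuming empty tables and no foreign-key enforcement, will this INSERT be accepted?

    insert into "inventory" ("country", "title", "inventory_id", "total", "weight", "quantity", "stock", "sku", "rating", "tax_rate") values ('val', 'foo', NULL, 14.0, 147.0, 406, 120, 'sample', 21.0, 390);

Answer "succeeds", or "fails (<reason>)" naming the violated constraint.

fails (NOT NULL on inventory_id)

inventory_id is explicitly set to NULL, but inventory_id is declared NOT NULL.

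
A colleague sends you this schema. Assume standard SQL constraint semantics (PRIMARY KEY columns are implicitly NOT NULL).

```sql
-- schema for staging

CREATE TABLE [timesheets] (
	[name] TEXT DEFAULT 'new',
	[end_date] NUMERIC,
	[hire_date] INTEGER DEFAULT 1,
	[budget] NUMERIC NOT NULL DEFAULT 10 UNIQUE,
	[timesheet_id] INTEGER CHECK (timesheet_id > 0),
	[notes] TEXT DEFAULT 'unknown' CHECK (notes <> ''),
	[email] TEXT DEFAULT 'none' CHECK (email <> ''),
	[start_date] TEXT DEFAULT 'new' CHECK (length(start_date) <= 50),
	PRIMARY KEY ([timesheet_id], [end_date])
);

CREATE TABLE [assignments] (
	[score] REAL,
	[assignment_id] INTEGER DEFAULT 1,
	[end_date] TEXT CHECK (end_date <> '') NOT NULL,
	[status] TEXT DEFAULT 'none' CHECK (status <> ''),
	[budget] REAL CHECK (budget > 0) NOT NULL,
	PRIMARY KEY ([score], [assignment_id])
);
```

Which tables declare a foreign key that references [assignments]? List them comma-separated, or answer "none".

none

No REFERENCES clause anywhere in the schema names assignments.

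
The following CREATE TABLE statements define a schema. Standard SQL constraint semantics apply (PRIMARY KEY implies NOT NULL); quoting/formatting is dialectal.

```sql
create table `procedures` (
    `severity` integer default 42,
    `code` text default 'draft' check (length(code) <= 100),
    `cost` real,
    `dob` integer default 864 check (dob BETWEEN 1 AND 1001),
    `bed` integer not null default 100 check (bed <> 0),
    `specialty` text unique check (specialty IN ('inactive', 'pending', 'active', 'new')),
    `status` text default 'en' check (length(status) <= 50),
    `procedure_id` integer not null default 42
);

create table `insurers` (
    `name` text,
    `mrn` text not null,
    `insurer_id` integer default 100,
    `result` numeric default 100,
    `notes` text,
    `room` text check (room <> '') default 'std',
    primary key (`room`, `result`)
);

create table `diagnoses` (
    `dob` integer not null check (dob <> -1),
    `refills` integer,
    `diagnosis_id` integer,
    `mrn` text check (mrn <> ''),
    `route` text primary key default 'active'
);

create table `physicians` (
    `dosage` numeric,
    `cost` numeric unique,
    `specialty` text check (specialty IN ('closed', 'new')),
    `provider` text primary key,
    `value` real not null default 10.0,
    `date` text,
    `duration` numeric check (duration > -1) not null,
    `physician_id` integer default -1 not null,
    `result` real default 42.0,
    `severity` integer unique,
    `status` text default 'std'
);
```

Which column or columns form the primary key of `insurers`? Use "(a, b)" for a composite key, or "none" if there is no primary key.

(room, result)

A table-level PRIMARY KEY clause names 2 columns: room, result.
This is a composite key — the combination is unique, not each column individually.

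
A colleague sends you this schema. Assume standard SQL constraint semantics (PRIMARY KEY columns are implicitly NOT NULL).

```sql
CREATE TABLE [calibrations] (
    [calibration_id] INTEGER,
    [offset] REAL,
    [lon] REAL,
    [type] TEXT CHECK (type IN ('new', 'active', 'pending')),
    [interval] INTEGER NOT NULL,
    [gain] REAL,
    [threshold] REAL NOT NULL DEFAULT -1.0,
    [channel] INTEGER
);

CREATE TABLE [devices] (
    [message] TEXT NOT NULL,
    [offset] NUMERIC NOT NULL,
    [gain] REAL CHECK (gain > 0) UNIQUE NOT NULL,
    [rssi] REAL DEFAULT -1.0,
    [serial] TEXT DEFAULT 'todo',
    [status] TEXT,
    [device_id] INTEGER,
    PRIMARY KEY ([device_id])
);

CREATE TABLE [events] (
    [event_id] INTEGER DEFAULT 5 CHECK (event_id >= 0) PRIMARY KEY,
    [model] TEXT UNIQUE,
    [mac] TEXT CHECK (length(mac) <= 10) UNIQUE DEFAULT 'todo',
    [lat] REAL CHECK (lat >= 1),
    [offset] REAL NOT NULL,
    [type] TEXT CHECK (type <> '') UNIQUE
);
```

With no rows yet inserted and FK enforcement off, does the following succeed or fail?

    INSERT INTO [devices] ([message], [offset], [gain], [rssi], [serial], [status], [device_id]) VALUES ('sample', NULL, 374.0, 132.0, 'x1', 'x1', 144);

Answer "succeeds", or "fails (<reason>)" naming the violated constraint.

offset is explicitly set to NULL, but offset is declared NOT NULL.

fails (NOT NULL on offset)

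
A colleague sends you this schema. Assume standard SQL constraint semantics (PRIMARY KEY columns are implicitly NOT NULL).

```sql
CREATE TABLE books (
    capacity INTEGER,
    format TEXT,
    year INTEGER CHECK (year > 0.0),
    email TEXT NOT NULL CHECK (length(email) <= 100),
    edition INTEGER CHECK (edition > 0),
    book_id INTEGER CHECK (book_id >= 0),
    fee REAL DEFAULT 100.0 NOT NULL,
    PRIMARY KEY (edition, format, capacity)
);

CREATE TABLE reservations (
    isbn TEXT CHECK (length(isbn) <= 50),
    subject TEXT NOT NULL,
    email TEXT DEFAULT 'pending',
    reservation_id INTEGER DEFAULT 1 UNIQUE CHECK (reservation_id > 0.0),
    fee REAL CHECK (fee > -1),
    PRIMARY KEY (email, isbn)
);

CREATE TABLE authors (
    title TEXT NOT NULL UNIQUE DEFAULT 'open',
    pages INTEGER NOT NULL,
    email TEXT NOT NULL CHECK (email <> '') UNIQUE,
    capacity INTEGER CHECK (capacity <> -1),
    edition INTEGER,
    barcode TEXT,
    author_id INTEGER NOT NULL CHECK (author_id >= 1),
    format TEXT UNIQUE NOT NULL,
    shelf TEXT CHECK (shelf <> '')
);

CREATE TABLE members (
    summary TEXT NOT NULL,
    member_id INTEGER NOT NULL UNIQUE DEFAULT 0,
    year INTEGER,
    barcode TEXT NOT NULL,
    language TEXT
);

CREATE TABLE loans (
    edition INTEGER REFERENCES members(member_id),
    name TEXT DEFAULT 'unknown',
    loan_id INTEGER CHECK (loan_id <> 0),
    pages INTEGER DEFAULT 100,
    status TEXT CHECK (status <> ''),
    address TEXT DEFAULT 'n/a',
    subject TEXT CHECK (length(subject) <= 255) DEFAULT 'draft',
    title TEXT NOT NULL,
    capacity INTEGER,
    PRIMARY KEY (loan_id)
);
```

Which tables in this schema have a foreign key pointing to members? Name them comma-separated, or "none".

- loans.edition references members(member_id).

loans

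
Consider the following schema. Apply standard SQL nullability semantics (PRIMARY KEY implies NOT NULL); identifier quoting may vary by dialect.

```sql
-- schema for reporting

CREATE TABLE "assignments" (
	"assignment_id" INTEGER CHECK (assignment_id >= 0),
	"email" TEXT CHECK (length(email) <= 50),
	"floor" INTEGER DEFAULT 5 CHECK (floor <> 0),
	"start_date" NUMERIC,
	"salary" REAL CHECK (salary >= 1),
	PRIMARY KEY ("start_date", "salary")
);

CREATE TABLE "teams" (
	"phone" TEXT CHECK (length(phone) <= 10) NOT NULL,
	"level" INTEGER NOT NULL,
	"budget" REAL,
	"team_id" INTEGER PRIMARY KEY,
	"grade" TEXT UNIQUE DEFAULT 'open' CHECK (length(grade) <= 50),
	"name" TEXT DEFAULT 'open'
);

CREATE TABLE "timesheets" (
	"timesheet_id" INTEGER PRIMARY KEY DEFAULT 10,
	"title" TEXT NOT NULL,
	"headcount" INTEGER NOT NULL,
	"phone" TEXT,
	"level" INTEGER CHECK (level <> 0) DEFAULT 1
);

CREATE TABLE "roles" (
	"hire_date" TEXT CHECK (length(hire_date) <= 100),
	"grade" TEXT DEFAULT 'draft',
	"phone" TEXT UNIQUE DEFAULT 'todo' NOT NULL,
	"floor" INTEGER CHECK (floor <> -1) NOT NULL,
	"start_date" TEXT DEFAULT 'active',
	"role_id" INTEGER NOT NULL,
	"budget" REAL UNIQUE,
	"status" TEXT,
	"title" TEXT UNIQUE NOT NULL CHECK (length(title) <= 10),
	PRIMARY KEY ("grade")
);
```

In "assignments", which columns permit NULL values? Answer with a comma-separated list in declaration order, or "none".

- assignment_id: CHECK does not forbid NULL (a CHECK constraint passes when its expression is NULL) → nullable.
- email: CHECK does not forbid NULL (a CHECK constraint passes when its expression is NULL) → nullable.
- floor: CHECK does not forbid NULL (a CHECK constraint passes when its expression is NULL) → nullable.
- start_date: part of the PRIMARY KEY, which implies NOT NULL → not nullable.
- salary: part of the PRIMARY KEY, which implies NOT NULL → not nullable.

assignment_id, email, floor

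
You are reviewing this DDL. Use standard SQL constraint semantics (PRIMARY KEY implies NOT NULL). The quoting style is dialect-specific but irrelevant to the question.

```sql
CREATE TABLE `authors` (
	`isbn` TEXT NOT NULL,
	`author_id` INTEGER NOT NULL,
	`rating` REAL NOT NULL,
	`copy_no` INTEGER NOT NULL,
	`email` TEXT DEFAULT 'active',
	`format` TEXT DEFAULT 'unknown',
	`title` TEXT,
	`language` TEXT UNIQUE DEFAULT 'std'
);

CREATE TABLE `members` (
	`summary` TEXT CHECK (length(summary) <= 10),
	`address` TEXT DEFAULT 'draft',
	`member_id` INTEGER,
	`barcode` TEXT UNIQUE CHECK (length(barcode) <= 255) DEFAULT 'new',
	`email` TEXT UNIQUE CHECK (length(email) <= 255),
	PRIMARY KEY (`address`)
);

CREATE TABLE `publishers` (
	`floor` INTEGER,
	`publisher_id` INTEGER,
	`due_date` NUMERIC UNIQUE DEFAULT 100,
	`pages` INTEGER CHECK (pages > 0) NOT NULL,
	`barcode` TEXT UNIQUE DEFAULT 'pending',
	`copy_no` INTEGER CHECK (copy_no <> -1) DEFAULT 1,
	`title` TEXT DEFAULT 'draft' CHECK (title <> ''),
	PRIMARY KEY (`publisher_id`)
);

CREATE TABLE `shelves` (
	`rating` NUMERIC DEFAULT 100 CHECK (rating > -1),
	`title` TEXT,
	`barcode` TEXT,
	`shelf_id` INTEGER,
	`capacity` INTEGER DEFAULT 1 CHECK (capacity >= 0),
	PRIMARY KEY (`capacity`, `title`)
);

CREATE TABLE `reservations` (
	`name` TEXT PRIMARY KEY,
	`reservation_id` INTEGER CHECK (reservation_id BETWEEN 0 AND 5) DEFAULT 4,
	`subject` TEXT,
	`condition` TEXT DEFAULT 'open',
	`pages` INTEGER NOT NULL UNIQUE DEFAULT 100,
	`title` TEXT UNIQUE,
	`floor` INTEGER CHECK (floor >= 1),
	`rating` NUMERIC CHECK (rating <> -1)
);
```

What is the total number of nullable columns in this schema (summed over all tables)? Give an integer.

authors: 4 nullable (email, format, title, language — PK none and explicit NOT NULL columns excluded).
members: 4 nullable (summary, member_id, barcode, email — PK (address) and explicit NOT NULL columns excluded).
publishers: 5 nullable (floor, due_date, barcode, copy_no, title — PK (publisher_id) and explicit NOT NULL columns excluded).
shelves: 3 nullable (rating, barcode, shelf_id — PK (capacity, title) and explicit NOT NULL columns excluded).
reservations: 6 nullable (reservation_id, subject, condition, title, floor, rating — PK (name) and explicit NOT NULL columns excluded).
Total: 4 + 4 + 5 + 3 + 6 = 22.

22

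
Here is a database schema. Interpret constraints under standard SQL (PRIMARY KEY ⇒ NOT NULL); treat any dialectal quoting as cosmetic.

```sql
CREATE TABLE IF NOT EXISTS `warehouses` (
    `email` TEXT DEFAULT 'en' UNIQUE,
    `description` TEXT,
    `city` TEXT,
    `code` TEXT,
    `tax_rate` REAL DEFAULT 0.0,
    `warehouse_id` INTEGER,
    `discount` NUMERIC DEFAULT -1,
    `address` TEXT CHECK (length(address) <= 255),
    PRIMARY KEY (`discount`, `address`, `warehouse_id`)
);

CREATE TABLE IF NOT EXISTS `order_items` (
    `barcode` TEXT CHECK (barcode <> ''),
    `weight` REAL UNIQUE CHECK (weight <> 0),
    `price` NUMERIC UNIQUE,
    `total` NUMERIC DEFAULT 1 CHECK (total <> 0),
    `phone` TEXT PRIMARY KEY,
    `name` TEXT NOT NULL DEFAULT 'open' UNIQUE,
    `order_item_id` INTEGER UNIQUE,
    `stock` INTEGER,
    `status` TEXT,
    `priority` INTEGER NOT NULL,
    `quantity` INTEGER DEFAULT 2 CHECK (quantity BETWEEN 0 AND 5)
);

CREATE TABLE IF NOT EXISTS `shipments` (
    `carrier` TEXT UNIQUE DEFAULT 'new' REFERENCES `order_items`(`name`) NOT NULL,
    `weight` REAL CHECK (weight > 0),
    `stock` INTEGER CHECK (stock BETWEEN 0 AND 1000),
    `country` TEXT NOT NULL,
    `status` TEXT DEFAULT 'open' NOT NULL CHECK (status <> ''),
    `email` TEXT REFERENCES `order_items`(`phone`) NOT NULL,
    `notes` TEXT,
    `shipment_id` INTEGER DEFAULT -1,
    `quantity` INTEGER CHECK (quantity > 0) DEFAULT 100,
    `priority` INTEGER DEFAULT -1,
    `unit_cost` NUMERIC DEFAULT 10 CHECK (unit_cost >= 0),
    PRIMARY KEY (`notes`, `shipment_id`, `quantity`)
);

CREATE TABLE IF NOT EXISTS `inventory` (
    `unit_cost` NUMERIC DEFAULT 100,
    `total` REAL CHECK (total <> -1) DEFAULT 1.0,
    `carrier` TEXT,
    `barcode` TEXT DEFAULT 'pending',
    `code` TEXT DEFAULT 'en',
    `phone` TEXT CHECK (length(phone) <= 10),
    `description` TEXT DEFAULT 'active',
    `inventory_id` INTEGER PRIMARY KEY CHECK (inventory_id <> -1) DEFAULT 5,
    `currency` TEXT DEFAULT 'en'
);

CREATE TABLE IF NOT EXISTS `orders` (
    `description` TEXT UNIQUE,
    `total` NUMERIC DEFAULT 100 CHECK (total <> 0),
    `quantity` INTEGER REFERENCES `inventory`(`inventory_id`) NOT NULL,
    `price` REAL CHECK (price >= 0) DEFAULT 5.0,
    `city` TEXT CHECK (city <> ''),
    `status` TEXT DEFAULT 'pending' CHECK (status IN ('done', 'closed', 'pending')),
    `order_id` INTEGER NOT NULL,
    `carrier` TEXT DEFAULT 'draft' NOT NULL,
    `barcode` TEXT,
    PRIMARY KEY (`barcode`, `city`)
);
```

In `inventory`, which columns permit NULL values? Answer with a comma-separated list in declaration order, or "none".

unit_cost, total, carrier, barcode, code, phone, description, currency

- unit_cost: DEFAULT only fills an omitted column; an explicit NULL is still allowed → nullable.
- total: CHECK does not forbid NULL (a CHECK constraint passes when its expression is NULL) → nullable.
- carrier: no NOT NULL constraint applies → nullable.
- barcode: DEFAULT only fills an omitted column; an explicit NULL is still allowed → nullable.
- code: DEFAULT only fills an omitted column; an explicit NULL is still allowed → nullable.
- phone: CHECK does not forbid NULL (a CHECK constraint passes when its expression is NULL) → nullable.
- description: DEFAULT only fills an omitted column; an explicit NULL is still allowed → nullable.
- inventory_id: part of the PRIMARY KEY, which implies NOT NULL → not nullable.
- currency: DEFAULT only fills an omitted column; an explicit NULL is still allowed → nullable.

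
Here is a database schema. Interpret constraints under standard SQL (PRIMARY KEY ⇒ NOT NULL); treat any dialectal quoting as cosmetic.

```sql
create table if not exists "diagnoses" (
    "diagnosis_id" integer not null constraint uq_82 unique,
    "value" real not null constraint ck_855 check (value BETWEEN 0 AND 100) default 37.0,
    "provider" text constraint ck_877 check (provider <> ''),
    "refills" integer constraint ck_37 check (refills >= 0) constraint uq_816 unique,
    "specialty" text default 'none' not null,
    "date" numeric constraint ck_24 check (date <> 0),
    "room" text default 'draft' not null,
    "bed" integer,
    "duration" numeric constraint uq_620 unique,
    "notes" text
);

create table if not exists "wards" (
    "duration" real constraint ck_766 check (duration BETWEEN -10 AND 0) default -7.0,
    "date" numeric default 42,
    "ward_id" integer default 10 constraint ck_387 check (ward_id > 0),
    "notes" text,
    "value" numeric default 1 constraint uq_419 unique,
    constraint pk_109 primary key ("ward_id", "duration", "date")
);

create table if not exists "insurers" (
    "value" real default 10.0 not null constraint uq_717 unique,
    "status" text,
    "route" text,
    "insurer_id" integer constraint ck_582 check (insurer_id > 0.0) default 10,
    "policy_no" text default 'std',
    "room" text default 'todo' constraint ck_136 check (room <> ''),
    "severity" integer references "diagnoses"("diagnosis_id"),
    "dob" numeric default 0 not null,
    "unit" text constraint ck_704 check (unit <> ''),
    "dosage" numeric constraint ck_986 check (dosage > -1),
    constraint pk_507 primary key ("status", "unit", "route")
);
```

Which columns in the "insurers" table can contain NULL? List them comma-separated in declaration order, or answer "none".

insurer_id, policy_no, room, severity, dosage

- value: declared NOT NULL → not nullable.
- status: part of the PRIMARY KEY, which implies NOT NULL → not nullable.
- route: part of the PRIMARY KEY, which implies NOT NULL → not nullable.
- insurer_id: CHECK does not forbid NULL (a CHECK constraint passes when its expression is NULL) → nullable.
- policy_no: DEFAULT only fills an omitted column; an explicit NULL is still allowed → nullable.
- room: CHECK does not forbid NULL (a CHECK constraint passes when its expression is NULL) → nullable.
- severity: a foreign key column may be NULL unless separately constrained → nullable.
- dob: declared NOT NULL → not nullable.
- unit: part of the PRIMARY KEY, which implies NOT NULL → not nullable.
- dosage: CHECK does not forbid NULL (a CHECK constraint passes when its expression is NULL) → nullable.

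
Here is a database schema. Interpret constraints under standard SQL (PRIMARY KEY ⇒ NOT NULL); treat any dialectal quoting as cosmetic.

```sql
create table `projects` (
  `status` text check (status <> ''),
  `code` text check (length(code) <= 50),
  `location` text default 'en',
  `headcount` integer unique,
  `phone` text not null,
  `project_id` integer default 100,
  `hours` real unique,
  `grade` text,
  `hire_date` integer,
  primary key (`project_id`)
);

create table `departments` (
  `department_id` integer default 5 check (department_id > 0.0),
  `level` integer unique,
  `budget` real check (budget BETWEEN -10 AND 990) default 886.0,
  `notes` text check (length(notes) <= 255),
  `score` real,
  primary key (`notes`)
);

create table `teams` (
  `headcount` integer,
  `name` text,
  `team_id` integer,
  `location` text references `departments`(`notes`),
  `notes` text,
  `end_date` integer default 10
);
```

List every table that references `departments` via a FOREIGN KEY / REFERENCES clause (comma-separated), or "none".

- teams.location references departments(notes).

teams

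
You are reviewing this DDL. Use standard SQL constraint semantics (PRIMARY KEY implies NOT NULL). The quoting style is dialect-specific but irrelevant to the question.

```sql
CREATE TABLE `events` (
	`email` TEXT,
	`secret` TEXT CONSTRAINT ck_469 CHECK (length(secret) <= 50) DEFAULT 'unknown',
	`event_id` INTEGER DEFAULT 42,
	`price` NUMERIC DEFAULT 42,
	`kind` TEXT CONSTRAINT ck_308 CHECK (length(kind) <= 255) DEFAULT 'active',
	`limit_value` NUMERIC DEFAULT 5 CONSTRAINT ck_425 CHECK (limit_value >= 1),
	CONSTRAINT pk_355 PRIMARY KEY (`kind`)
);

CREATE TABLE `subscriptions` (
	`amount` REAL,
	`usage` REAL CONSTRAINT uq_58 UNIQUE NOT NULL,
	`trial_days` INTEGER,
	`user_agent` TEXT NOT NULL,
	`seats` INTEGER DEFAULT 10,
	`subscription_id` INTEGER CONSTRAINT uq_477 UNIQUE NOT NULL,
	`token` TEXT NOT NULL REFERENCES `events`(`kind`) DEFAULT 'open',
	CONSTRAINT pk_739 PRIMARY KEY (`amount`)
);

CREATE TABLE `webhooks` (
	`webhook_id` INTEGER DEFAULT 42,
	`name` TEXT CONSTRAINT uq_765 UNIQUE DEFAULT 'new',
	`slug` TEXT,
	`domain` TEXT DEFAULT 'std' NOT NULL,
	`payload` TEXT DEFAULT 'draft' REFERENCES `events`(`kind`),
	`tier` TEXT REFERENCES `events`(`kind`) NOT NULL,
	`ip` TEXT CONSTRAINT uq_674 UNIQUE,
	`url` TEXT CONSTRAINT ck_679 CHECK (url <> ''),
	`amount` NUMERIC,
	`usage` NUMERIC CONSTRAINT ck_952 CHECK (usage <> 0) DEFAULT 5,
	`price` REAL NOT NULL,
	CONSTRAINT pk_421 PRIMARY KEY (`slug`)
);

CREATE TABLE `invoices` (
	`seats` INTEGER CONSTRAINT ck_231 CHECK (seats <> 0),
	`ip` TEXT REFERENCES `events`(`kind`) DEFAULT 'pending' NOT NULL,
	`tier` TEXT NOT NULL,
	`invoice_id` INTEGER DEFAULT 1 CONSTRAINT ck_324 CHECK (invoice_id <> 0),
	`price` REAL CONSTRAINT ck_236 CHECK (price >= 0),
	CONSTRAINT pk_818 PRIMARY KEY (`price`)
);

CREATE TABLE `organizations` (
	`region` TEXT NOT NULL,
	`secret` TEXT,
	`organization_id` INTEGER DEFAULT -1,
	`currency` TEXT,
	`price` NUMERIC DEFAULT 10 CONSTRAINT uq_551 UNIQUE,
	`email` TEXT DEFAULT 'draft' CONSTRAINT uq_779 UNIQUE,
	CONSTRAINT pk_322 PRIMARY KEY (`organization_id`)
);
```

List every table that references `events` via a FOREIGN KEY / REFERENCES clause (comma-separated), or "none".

subscriptions, webhooks, invoices

- subscriptions.token references events(kind).
- webhooks.payload references events(kind).
- webhooks.tier references events(kind).
- invoices.ip references events(kind).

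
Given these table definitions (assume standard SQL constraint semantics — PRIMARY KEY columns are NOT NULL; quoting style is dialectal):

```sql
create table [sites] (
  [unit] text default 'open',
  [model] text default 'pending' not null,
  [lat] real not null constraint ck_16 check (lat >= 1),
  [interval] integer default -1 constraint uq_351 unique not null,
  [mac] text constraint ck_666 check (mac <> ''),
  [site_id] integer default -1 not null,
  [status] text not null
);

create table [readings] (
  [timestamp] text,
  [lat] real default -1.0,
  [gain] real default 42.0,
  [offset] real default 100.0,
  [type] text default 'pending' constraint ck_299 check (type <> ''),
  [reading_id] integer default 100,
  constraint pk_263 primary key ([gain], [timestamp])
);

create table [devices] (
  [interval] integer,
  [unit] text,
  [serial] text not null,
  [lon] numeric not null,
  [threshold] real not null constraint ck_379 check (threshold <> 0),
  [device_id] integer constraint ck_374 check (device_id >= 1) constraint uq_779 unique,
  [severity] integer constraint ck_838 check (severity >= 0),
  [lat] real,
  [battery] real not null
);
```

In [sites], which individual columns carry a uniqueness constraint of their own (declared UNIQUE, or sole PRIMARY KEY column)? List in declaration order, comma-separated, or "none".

interval

- unit: no UNIQUE or single-column PK constraint.
- model: no UNIQUE or single-column PK constraint.
- lat: no UNIQUE or single-column PK constraint.
- interval: declared UNIQUE → unique.
- mac: no UNIQUE or single-column PK constraint.
- site_id: no UNIQUE or single-column PK constraint.
- status: no UNIQUE or single-column PK constraint.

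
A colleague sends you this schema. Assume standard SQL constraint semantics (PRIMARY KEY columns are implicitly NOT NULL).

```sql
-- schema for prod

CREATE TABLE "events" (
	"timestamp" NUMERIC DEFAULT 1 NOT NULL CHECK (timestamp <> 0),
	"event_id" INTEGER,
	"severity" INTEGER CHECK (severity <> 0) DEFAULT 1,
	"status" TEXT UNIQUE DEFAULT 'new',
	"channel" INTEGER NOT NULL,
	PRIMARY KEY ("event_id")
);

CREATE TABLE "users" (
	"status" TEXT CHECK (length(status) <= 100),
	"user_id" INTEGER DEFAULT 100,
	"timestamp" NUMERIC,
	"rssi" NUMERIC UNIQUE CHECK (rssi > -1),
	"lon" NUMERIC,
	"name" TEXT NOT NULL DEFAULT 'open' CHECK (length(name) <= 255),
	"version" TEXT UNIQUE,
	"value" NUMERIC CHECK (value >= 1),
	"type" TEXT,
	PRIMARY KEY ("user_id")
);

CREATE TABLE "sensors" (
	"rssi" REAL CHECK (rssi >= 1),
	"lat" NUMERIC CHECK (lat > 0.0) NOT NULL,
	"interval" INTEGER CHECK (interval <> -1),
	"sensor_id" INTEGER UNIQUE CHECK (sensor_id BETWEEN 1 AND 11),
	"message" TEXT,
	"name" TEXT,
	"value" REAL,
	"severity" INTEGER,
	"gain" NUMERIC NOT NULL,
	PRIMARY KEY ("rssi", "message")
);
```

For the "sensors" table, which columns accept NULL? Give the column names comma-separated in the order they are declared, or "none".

- rssi: part of the PRIMARY KEY, which implies NOT NULL → not nullable.
- lat: declared NOT NULL → not nullable.
- interval: CHECK does not forbid NULL (a CHECK constraint passes when its expression is NULL) → nullable.
- sensor_id: CHECK does not forbid NULL (a CHECK constraint passes when its expression is NULL) → nullable.
- message: part of the PRIMARY KEY, which implies NOT NULL → not nullable.
- name: no NOT NULL constraint applies → nullable.
- value: no NOT NULL constraint applies → nullable.
- severity: no NOT NULL constraint applies → nullable.
- gain: declared NOT NULL → not nullable.

interval, sensor_id, name, value, severity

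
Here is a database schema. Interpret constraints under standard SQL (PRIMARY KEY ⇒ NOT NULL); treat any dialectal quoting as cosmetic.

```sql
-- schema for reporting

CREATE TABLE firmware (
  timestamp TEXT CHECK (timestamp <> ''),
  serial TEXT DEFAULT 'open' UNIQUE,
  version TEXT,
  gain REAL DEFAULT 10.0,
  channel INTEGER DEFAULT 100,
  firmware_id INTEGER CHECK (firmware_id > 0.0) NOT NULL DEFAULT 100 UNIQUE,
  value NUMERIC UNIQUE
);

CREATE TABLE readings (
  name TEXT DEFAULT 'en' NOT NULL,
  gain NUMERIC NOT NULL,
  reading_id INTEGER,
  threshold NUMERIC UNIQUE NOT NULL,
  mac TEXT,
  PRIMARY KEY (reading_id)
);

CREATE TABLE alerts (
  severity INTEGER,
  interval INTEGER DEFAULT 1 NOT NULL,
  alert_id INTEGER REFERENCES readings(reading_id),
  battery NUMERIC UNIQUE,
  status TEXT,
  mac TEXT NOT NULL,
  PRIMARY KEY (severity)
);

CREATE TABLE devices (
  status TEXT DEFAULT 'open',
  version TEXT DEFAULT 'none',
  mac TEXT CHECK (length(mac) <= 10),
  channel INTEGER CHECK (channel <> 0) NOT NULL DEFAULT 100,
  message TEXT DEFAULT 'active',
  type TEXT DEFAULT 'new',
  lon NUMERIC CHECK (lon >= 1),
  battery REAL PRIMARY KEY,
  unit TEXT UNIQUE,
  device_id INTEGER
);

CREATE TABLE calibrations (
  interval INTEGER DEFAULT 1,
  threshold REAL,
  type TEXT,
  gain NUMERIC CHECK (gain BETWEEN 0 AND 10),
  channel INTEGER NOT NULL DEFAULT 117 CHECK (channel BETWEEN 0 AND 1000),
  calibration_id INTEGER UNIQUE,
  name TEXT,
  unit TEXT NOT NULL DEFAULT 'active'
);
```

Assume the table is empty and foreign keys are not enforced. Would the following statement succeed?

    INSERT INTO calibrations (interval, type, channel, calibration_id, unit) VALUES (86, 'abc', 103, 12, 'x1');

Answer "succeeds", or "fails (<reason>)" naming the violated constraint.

NOT NULL columns: channel is supplied; unit is supplied.
CHECK constraints: 103 satisfies (channel BETWEEN 0 AND 1000).
No constraint is violated.

succeeds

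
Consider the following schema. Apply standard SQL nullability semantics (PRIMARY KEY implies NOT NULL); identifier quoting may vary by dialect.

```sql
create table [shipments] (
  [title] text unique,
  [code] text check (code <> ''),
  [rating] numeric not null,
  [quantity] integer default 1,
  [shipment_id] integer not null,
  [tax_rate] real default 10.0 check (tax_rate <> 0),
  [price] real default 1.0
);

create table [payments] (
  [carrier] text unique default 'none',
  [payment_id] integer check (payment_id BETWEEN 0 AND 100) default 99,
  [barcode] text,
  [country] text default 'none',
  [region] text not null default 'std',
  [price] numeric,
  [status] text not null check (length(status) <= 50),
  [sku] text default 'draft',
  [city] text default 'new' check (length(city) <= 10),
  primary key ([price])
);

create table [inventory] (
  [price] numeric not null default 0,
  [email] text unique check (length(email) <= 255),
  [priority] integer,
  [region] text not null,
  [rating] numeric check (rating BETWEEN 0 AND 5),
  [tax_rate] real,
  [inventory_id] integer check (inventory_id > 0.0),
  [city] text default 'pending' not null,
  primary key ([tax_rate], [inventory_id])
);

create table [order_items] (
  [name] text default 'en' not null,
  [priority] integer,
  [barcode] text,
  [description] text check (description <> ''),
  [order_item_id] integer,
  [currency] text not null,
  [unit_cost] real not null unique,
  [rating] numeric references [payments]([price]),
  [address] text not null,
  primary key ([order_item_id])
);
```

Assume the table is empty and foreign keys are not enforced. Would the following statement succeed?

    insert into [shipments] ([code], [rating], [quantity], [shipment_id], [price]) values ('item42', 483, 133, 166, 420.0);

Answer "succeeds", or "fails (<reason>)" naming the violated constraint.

succeeds

NOT NULL columns: rating is supplied; shipment_id is supplied.
CHECK constraints: 'item42' satisfies (code <> '').
No constraint is violated.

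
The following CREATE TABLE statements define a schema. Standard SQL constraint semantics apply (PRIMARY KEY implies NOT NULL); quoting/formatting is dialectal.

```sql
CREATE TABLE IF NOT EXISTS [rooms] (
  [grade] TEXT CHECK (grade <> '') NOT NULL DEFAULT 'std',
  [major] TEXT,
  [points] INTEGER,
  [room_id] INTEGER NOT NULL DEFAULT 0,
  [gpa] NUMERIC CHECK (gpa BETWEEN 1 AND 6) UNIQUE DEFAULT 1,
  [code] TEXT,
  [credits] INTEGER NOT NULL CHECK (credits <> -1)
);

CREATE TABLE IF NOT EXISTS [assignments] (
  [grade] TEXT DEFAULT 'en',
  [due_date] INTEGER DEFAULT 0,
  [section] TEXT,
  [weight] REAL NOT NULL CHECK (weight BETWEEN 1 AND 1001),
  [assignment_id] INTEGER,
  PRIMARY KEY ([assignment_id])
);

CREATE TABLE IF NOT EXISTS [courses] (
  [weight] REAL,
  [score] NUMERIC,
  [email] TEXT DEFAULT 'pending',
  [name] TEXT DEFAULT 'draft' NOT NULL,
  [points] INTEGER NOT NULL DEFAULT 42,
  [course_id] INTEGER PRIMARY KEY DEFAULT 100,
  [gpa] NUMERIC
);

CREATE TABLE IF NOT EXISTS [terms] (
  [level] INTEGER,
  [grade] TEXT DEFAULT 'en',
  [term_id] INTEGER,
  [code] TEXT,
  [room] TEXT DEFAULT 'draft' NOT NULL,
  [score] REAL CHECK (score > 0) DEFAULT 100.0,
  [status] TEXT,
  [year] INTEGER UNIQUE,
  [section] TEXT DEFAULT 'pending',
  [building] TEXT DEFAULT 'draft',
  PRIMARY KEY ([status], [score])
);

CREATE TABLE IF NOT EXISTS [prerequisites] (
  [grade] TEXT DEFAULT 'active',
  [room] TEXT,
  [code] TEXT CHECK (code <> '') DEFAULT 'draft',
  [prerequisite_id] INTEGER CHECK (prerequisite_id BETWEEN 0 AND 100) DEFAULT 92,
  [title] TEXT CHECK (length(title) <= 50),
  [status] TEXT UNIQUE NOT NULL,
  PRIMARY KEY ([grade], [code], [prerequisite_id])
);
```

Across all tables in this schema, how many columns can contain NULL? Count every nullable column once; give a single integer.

20

rooms: 4 nullable (major, points, gpa, code — PK none and explicit NOT NULL columns excluded).
assignments: 3 nullable (grade, due_date, section — PK (assignment_id) and explicit NOT NULL columns excluded).
courses: 4 nullable (weight, score, email, gpa — PK (course_id) and explicit NOT NULL columns excluded).
terms: 7 nullable (level, grade, term_id, code, year, section, building — PK (status, score) and explicit NOT NULL columns excluded).
prerequisites: 2 nullable (room, title — PK (grade, code, prerequisite_id) and explicit NOT NULL columns excluded).
Total: 4 + 3 + 4 + 7 + 2 = 20.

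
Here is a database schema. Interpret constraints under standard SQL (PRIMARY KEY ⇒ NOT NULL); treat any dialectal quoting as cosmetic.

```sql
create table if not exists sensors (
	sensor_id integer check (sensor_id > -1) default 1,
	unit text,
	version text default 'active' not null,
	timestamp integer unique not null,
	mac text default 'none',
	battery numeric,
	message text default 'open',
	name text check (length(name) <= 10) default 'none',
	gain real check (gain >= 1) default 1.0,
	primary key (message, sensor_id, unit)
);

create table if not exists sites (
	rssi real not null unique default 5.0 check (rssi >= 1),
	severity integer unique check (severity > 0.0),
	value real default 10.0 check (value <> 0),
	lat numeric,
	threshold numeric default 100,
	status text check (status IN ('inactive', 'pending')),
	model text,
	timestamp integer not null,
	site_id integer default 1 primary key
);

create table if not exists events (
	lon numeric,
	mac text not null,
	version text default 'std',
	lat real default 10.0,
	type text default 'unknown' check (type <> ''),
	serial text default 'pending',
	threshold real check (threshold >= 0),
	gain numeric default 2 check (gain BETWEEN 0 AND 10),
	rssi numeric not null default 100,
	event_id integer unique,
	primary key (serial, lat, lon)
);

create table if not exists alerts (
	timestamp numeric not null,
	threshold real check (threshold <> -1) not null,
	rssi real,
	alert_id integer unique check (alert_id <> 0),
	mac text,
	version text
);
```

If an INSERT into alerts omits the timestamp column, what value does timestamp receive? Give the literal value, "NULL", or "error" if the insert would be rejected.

timestamp has no DEFAULT clause.
Omitting it would insert NULL, but it is declared NOT NULL, so the INSERT fails.

error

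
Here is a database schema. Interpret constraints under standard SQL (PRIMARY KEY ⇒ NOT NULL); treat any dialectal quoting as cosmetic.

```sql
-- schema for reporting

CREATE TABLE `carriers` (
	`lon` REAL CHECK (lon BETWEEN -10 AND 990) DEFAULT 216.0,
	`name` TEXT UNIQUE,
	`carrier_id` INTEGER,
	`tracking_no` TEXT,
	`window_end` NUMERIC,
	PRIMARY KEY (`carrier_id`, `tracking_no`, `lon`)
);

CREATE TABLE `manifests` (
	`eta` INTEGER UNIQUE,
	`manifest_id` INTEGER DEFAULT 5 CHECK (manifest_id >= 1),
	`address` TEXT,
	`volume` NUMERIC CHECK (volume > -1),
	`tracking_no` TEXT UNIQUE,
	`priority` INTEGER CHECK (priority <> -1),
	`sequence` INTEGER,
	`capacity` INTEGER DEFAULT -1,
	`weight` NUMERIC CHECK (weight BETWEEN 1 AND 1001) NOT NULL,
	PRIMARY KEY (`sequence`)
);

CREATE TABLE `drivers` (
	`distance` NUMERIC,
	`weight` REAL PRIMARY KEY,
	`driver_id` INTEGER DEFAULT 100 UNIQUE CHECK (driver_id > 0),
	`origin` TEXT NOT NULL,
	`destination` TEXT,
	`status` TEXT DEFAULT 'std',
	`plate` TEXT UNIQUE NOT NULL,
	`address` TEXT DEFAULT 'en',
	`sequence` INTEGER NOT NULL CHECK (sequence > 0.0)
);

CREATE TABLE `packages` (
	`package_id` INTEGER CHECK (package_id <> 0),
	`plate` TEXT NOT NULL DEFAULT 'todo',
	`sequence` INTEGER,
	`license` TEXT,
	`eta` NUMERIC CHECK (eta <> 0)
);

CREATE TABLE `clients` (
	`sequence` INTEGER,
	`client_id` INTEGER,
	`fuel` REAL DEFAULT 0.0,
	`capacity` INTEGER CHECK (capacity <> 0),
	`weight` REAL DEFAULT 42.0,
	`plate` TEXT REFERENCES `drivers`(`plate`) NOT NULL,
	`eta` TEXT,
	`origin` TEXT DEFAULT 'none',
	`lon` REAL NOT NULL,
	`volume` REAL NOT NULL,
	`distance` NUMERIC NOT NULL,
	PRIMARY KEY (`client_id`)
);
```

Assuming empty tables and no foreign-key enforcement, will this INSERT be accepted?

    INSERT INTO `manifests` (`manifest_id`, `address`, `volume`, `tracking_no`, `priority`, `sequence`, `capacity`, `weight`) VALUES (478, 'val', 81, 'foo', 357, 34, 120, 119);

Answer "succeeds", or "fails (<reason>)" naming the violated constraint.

succeeds

NOT NULL columns: sequence is supplied; weight is supplied.
CHECK constraints: 478 satisfies (manifest_id >= 1); 81 satisfies (volume > -1); 357 satisfies (priority <> -1); 119 satisfies (weight BETWEEN 1 AND 1001).
No constraint is violated.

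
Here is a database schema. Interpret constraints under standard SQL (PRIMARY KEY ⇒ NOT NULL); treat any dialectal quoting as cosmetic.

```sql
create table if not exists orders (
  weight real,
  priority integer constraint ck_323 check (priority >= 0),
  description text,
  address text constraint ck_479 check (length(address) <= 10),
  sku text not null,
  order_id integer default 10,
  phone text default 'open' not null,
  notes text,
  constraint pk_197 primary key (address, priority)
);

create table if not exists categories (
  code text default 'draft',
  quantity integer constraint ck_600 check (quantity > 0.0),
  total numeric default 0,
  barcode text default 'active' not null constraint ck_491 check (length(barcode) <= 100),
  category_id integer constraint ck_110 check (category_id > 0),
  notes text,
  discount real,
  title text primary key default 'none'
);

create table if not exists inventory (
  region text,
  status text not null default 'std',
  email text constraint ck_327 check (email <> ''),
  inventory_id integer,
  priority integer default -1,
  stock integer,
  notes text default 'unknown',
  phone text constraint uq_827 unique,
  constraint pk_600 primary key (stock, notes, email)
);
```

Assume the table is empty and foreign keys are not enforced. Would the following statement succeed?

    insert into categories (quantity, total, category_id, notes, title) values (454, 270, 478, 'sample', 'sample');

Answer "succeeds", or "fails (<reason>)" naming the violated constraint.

succeeds

NOT NULL columns: barcode defaults to 'active'; title is supplied.
CHECK constraints: 454 satisfies (quantity > 0.0); 478 satisfies (category_id > 0).
No constraint is violated.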